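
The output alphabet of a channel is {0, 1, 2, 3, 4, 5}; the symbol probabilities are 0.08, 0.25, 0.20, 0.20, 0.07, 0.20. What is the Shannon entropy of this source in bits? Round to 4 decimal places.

2.4532 bits

H = −Σ pᵢ log₂ pᵢ.
−0.08·log₂(0.08) = 0.2915
−0.25·log₂(0.25) = 0.5000
−0.20·log₂(0.20) = 0.4644
−0.20·log₂(0.20) = 0.4644
−0.07·log₂(0.07) = 0.2686
−0.20·log₂(0.20) = 0.4644
Sum ≈ 2.4532 → 2.4532 bits.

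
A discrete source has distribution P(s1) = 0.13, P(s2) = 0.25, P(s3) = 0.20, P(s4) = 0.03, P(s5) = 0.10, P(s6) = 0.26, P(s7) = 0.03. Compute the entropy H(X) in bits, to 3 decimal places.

H = −Σ pᵢ log₂ pᵢ.
−0.13·log₂(0.13) = 0.3826
−0.25·log₂(0.25) = 0.5000
−0.20·log₂(0.20) = 0.4644
−0.03·log₂(0.03) = 0.1518
−0.10·log₂(0.10) = 0.3322
−0.26·log₂(0.26) = 0.5053
−0.03·log₂(0.03) = 0.1518
Sum ≈ 2.4880 → 2.488 bits.

2.488 bits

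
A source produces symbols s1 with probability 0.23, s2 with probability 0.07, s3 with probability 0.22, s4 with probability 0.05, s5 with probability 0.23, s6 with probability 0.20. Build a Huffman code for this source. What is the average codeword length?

Repeatedly combine the two least-probable nodes; the expected code length is the sum of the merged weights.
merge 1/20 + 7/100 → 3/25
merge 3/25 + 1/5 → 8/25
merge 11/50 + 23/100 → 9/20
merge 23/100 + 8/25 → 11/20
merge 9/20 + 11/20 → 1
L = 3/25 + 8/25 + 9/20 + 11/20 + 1 = 61/25 = 2.44 bits/symbol.

2.44 bits/symbol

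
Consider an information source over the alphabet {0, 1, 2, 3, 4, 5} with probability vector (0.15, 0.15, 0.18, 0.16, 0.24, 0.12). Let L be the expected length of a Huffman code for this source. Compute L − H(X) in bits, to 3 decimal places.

0.029 bits

Entropy H = −Σ p log₂ p ≈ 2.5506 bits.
Huffman merges: 3/25+3/20→27/100; 3/20+4/25→31/100; 9/50+6/25→21/50; 27/100+31/100→29/50; 21/50+29/50→1. L = 129/50 ≈ 2.5800.
L − H = 2.5800 − 2.5506 = 0.029 bits.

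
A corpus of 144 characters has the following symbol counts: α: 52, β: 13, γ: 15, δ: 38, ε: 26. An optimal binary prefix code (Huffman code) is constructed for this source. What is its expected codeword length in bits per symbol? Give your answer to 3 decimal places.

Probabilities are the counts divided by 144.
Repeatedly combine the two least-probable nodes; the expected code length is the sum of the merged weights.
merge 13/144 + 5/48 → 7/36
merge 13/72 + 7/36 → 3/8
merge 19/72 + 13/36 → 5/8
merge 3/8 + 5/8 → 1
L = 7/36 + 3/8 + 5/8 + 1 = 79/36 ≈ 2.194 bits/symbol.

2.194 bits/symbol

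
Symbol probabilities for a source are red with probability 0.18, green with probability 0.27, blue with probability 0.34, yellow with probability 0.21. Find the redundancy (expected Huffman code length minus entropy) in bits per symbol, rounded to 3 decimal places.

0.043 bits

Entropy H = −Σ p log₂ p ≈ 1.9573 bits.
Huffman merges: 9/50+21/100→39/100; 27/100+17/50→61/100; 39/100+61/100→1. L = 2 ≈ 2.0000.
L − H = 2.0000 − 1.9573 = 0.043 bits.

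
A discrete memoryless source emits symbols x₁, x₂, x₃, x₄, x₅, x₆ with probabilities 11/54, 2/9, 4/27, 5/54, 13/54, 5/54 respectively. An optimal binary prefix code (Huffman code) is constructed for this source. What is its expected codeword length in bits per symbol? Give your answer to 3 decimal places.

Repeatedly combine the two least-probable nodes; the expected code length is the sum of the merged weights.
merge 5/54 + 5/54 → 5/27
merge 4/27 + 5/27 → 1/3
merge 11/54 + 2/9 → 23/54
merge 13/54 + 1/3 → 31/54
merge 23/54 + 31/54 → 1
L = 5/27 + 1/3 + 23/54 + 31/54 + 1 = 68/27 ≈ 2.519 bits/symbol.

2.519 bits/symbol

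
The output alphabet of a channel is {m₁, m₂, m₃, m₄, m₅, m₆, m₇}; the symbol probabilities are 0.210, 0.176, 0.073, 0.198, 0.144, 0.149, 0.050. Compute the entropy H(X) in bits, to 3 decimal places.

2.680 bits

H = −Σ pᵢ log₂ pᵢ.
−0.210·log₂(0.210) = 0.4728
−0.176·log₂(0.176) = 0.4411
−0.073·log₂(0.073) = 0.2756
−0.198·log₂(0.198) = 0.4626
−0.144·log₂(0.144) = 0.4026
−0.149·log₂(0.149) = 0.4092
−0.050·log₂(0.050) = 0.2161
Sum ≈ 2.6801 → 2.680 bits.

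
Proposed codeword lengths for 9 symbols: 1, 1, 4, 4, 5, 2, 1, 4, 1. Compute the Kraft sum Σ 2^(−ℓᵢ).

2.46875

With common denominator 2^5 = 32: Σ 2^(−ℓᵢ) = 16/32 + 16/32 + 2/32 + 2/32 + 1/32 + 8/32 + 16/32 + 2/32 + 16/32 = 79/32 = 2.46875.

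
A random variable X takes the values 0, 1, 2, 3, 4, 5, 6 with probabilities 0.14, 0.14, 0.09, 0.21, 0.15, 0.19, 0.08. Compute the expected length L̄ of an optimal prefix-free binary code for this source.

Repeatedly combine the two least-probable nodes; the expected code length is the sum of the merged weights.
merge 2/25 + 9/100 → 17/100
merge 7/50 + 7/50 → 7/25
merge 3/20 + 17/100 → 8/25
merge 19/100 + 21/100 → 2/5
merge 7/25 + 8/25 → 3/5
merge 2/5 + 3/5 → 1
L = 17/100 + 7/25 + 8/25 + 2/5 + 3/5 + 1 = 277/100 = 2.77 bits/symbol.

2.77 bits/symbol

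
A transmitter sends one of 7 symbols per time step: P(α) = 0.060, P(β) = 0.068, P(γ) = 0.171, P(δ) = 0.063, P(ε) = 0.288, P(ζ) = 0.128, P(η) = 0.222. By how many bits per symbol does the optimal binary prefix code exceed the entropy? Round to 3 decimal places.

0.040 bits

Entropy H = −Σ p log₂ p ≈ 2.5731 bits.
Huffman merges: 3/50+63/1000→123/1000; 17/250+123/1000→191/1000; 16/125+171/1000→299/1000; 191/1000+111/500→413/1000; 36/125+299/1000→587/1000; 413/1000+587/1000→1. L = 2613/1000 ≈ 2.6130.
L − H = 2.6130 − 2.5731 = 0.040 bits.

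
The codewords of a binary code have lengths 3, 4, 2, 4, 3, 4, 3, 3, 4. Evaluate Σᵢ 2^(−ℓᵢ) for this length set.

With common denominator 2^4 = 16: Σ 2^(−ℓᵢ) = 2/16 + 1/16 + 4/16 + 1/16 + 2/16 + 1/16 + 2/16 + 2/16 + 1/16 = 16/16 = 1.

1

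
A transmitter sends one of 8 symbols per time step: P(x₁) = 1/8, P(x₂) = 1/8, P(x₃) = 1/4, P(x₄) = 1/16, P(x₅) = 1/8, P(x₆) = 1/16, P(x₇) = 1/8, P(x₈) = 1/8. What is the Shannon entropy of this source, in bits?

Each probability is a power of 1/2, so log₂(1/p) is an integer.
H = Σ p·log₂(1/p) = 1/8·3 + 1/8·3 + 1/4·2 + 1/16·4 + 1/8·3 + 1/16·4 + 1/8·3 + 1/8·3 = 2.875 bits.

2.875 bits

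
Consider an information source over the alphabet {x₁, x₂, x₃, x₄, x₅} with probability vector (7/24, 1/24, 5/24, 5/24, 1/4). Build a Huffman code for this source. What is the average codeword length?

Repeatedly combine the two least-probable nodes; the expected code length is the sum of the merged weights.
merge 1/24 + 5/24 → 1/4
merge 5/24 + 1/4 → 11/24
merge 1/4 + 7/24 → 13/24
merge 11/24 + 13/24 → 1
L = 1/4 + 11/24 + 13/24 + 1 = 9/4 = 2.25 bits/symbol.

2.25 bits/symbol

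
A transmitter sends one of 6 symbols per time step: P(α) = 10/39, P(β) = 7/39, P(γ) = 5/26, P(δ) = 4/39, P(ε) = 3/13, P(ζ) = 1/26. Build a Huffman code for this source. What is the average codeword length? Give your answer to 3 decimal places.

2.462 bits/symbol

Repeatedly combine the two least-probable nodes; the expected code length is the sum of the merged weights.
merge 1/26 + 4/39 → 11/78
merge 11/78 + 7/39 → 25/78
merge 5/26 + 3/13 → 11/26
merge 10/39 + 25/78 → 15/26
merge 11/26 + 15/26 → 1
L = 11/78 + 25/78 + 11/26 + 15/26 + 1 = 32/13 ≈ 2.462 bits/symbol.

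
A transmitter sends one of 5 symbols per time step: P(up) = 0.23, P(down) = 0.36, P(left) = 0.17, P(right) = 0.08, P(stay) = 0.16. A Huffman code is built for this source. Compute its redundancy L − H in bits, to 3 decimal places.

Entropy H = −Σ p log₂ p ≈ 2.1674 bits.
Huffman merges: 2/25+4/25→6/25; 17/100+23/100→2/5; 6/25+9/25→3/5; 2/5+3/5→1. L = 56/25 ≈ 2.2400.
L − H = 2.2400 − 2.1674 = 0.073 bits.

0.073 bits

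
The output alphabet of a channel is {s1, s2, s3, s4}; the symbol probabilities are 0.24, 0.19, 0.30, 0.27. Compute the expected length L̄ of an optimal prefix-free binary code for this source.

2 bits/symbol

Repeatedly combine the two least-probable nodes; the expected code length is the sum of the merged weights.
merge 19/100 + 6/25 → 43/100
merge 27/100 + 3/10 → 57/100
merge 43/100 + 57/100 → 1
L = 43/100 + 57/100 + 1 = 2 bits/symbol.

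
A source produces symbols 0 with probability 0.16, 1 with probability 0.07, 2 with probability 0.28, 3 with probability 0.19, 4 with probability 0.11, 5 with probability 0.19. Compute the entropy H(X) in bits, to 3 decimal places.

H = −Σ pᵢ log₂ pᵢ.
−0.16·log₂(0.16) = 0.4230
−0.07·log₂(0.07) = 0.2686
−0.28·log₂(0.28) = 0.5142
−0.19·log₂(0.19) = 0.4552
−0.11·log₂(0.11) = 0.3503
−0.19·log₂(0.19) = 0.4552
Sum ≈ 2.4665 → 2.467 bits.

2.467 bits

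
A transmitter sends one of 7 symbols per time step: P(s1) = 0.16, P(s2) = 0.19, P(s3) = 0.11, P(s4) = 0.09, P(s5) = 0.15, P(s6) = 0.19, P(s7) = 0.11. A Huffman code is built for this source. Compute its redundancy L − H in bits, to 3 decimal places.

Entropy H = −Σ p log₂ p ≈ 2.7572 bits.
Huffman merges: 9/100+11/100→1/5; 11/100+3/20→13/50; 4/25+19/100→7/20; 19/100+1/5→39/100; 13/50+7/20→61/100; 39/100+61/100→1. L = 281/100 ≈ 2.8100.
L − H = 2.8100 − 2.7572 = 0.053 bits.

0.053 bits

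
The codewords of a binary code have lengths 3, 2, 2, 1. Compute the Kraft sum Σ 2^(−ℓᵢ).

With common denominator 2^3 = 8: Σ 2^(−ℓᵢ) = 1/8 + 2/8 + 2/8 + 4/8 = 9/8 = 1.125.

1.125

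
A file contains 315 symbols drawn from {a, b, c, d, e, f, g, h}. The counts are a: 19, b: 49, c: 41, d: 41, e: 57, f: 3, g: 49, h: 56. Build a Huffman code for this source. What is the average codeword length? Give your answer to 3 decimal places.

Probabilities are the counts divided by 315.
Repeatedly combine the two least-probable nodes; the expected code length is the sum of the merged weights.
merge 1/105 + 19/315 → 22/315
merge 22/315 + 41/315 → 1/5
merge 41/315 + 7/45 → 2/7
merge 7/45 + 8/45 → 1/3
merge 19/105 + 1/5 → 8/21
merge 2/7 + 1/3 → 13/21
merge 8/21 + 13/21 → 1
L = 22/315 + 1/5 + 2/7 + 1/3 + 8/21 + 13/21 + 1 = 26/9 ≈ 2.889 bits/symbol.

2.889 bits/symbol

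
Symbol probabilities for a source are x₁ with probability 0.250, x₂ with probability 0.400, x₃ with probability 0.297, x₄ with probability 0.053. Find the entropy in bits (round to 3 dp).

1.774 bits

H = −Σ pᵢ log₂ pᵢ.
−0.250·log₂(0.250) = 0.5000
−0.400·log₂(0.400) = 0.5288
−0.297·log₂(0.297) = 0.5202
−0.053·log₂(0.053) = 0.2246
Sum ≈ 1.7736 → 1.774 bits.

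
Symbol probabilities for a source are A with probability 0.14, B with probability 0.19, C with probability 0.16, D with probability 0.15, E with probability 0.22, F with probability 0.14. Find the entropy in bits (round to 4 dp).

2.5636 bits

H = −Σ pᵢ log₂ pᵢ.
−0.14·log₂(0.14) = 0.3971
−0.19·log₂(0.19) = 0.4552
−0.16·log₂(0.16) = 0.4230
−0.15·log₂(0.15) = 0.4105
−0.22·log₂(0.22) = 0.4806
−0.14·log₂(0.14) = 0.3971
Sum ≈ 2.5636 → 2.5636 bits.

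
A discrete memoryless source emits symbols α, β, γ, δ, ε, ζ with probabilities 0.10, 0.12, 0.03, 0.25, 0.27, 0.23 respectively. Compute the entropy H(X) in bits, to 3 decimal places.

2.349 bits

H = −Σ pᵢ log₂ pᵢ.
−0.10·log₂(0.10) = 0.3322
−0.12·log₂(0.12) = 0.3671
−0.03·log₂(0.03) = 0.1518
−0.25·log₂(0.25) = 0.5000
−0.27·log₂(0.27) = 0.5100
−0.23·log₂(0.23) = 0.4877
Sum ≈ 2.3487 → 2.349 bits.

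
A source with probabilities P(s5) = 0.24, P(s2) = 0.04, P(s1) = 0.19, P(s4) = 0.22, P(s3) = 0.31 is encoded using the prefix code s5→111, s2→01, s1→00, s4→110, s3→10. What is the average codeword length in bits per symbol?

2.46 bits/symbol

L̄ = Σ pᵢ·ℓᵢ = 0.24·3 + 0.04·2 + 0.19·2 + 0.22·3 + 0.31·2 = 2.46 bits/symbol.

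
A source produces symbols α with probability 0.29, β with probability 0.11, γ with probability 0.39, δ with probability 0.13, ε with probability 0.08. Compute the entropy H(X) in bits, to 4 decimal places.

2.0721 bits

H = −Σ pᵢ log₂ pᵢ.
−0.29·log₂(0.29) = 0.5179
−0.11·log₂(0.11) = 0.3503
−0.39·log₂(0.39) = 0.5298
−0.13·log₂(0.13) = 0.3826
−0.08·log₂(0.08) = 0.2915
Sum ≈ 2.0721 → 2.0721 bits.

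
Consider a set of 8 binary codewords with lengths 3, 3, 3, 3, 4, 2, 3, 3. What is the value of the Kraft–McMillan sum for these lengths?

With common denominator 2^4 = 16: Σ 2^(−ℓᵢ) = 2/16 + 2/16 + 2/16 + 2/16 + 1/16 + 4/16 + 2/16 + 2/16 = 17/16 = 1.0625.

1.0625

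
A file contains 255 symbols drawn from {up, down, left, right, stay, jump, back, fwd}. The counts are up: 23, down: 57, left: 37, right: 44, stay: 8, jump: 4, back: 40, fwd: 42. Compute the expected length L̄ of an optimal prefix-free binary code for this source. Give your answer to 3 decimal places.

2.788 bits/symbol

Probabilities are the counts divided by 255.
Repeatedly combine the two least-probable nodes; the expected code length is the sum of the merged weights.
merge 4/255 + 8/255 → 4/85
merge 4/85 + 23/255 → 7/51
merge 7/51 + 37/255 → 24/85
merge 8/51 + 14/85 → 82/255
merge 44/255 + 19/85 → 101/255
merge 24/85 + 82/255 → 154/255
merge 101/255 + 154/255 → 1
L = 4/85 + 7/51 + 24/85 + 82/255 + 101/255 + 154/255 + 1 = 237/85 ≈ 2.788 bits/symbol.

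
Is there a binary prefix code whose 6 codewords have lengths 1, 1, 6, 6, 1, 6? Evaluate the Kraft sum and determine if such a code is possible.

1.546875; no

With common denominator 2^6 = 64: Σ 2^(−ℓᵢ) = 32/64 + 32/64 + 1/64 + 1/64 + 32/64 + 1/64 = 99/64 = 1.546875.
Kraft's inequality requires Σ ≤ 1; here Σ = 1.546875 > 1, so no such prefix code exists.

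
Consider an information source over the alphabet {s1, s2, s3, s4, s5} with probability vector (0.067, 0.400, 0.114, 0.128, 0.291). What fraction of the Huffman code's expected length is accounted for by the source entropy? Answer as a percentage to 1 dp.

Entropy H = −Σ p log₂ p ≈ 2.0451 bits.
Huffman merges: 67/1000+57/500→181/1000; 16/125+181/1000→309/1000; 291/1000+309/1000→3/5; 2/5+3/5→1. L = 209/100 ≈ 2.0900.
Efficiency = H/L = 2.0451/2.0900 = 97.9%.

97.9%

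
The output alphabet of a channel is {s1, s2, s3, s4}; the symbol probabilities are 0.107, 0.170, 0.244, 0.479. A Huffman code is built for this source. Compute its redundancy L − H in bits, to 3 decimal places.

0.013 bits

Entropy H = −Σ p log₂ p ≈ 1.7848 bits.
Huffman merges: 107/1000+17/100→277/1000; 61/250+277/1000→521/1000; 479/1000+521/1000→1. L = 899/500 ≈ 1.7980.
L − H = 1.7980 − 1.7848 = 0.013 bits.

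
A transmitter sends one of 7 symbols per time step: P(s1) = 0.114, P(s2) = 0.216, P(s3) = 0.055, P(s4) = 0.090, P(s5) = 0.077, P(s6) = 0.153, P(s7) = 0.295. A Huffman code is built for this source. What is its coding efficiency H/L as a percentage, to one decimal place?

99.1%

Entropy H = −Σ p log₂ p ≈ 2.5963 bits.
Huffman merges: 11/200+77/1000→33/250; 9/100+57/500→51/250; 33/250+153/1000→57/200; 51/250+27/125→21/50; 57/200+59/200→29/50; 21/50+29/50→1. L = 2621/1000 ≈ 2.6210.
Efficiency = H/L = 2.5963/2.6210 = 99.1%.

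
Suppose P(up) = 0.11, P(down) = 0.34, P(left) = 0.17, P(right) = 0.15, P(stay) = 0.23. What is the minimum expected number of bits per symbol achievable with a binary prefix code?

Repeatedly combine the two least-probable nodes; the expected code length is the sum of the merged weights.
merge 11/100 + 3/20 → 13/50
merge 17/100 + 23/100 → 2/5
merge 13/50 + 17/50 → 3/5
merge 2/5 + 3/5 → 1
L = 13/50 + 2/5 + 3/5 + 1 = 113/50 = 2.26 bits/symbol.

2.26 bits/symbol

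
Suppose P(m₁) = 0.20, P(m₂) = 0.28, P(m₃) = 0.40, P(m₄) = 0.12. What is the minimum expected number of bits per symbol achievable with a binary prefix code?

Repeatedly combine the two least-probable nodes; the expected code length is the sum of the merged weights.
merge 3/25 + 1/5 → 8/25
merge 7/25 + 8/25 → 3/5
merge 2/5 + 3/5 → 1
L = 8/25 + 3/5 + 1 = 48/25 = 1.92 bits/symbol.

1.92 bits/symbol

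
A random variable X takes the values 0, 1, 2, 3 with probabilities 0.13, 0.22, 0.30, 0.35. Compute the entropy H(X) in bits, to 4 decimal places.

H = −Σ pᵢ log₂ pᵢ.
−0.13·log₂(0.13) = 0.3826
−0.22·log₂(0.22) = 0.4806
−0.30·log₂(0.30) = 0.5211
−0.35·log₂(0.35) = 0.5301
Sum ≈ 1.9144 → 1.9144 bits.

1.9144 bits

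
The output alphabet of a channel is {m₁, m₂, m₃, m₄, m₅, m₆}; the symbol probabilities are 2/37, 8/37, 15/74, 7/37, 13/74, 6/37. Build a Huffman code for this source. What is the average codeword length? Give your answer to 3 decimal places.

Repeatedly combine the two least-probable nodes; the expected code length is the sum of the merged weights.
merge 2/37 + 6/37 → 8/37
merge 13/74 + 7/37 → 27/74
merge 15/74 + 8/37 → 31/74
merge 8/37 + 27/74 → 43/74
merge 31/74 + 43/74 → 1
L = 8/37 + 27/74 + 31/74 + 43/74 + 1 = 191/74 ≈ 2.581 bits/symbol.

2.581 bits/symbol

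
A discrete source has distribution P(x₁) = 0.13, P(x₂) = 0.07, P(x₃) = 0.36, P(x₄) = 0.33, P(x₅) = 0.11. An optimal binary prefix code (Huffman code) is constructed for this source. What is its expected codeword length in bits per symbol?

Repeatedly combine the two least-probable nodes; the expected code length is the sum of the merged weights.
merge 7/100 + 11/100 → 9/50
merge 13/100 + 9/50 → 31/100
merge 31/100 + 33/100 → 16/25
merge 9/25 + 16/25 → 1
L = 9/50 + 31/100 + 16/25 + 1 = 213/100 = 2.13 bits/symbol.

2.13 bits/symbol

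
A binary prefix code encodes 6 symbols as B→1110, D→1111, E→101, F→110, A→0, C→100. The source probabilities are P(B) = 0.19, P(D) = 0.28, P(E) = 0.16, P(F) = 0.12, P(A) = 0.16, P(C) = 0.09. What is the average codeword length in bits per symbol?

L̄ = Σ pᵢ·ℓᵢ = 0.19·4 + 0.28·4 + 0.16·3 + 0.12·3 + 0.16·1 + 0.09·3 = 3.15 bits/symbol.

3.15 bits/symbol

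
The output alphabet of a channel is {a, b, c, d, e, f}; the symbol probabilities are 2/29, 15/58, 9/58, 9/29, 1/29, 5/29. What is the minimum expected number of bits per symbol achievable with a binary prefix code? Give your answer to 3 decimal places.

Repeatedly combine the two least-probable nodes; the expected code length is the sum of the merged weights.
merge 1/29 + 2/29 → 3/29
merge 3/29 + 9/58 → 15/58
merge 5/29 + 15/58 → 25/58
merge 15/58 + 9/29 → 33/58
merge 25/58 + 33/58 → 1
L = 3/29 + 15/58 + 25/58 + 33/58 + 1 = 137/58 ≈ 2.362 bits/symbol.

2.362 bits/symbol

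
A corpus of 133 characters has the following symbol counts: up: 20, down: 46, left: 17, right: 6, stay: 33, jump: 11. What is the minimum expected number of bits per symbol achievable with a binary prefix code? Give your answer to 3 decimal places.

2.383 bits/symbol

Probabilities are the counts divided by 133.
Repeatedly combine the two least-probable nodes; the expected code length is the sum of the merged weights.
merge 6/133 + 11/133 → 17/133
merge 17/133 + 17/133 → 34/133
merge 20/133 + 33/133 → 53/133
merge 34/133 + 46/133 → 80/133
merge 53/133 + 80/133 → 1
L = 17/133 + 34/133 + 53/133 + 80/133 + 1 = 317/133 ≈ 2.383 bits/symbol.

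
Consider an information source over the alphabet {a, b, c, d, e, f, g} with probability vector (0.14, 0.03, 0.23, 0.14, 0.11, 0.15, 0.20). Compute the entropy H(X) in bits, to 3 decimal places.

H = −Σ pᵢ log₂ pᵢ.
−0.14·log₂(0.14) = 0.3971
−0.03·log₂(0.03) = 0.1518
−0.23·log₂(0.23) = 0.4877
−0.14·log₂(0.14) = 0.3971
−0.11·log₂(0.11) = 0.3503
−0.15·log₂(0.15) = 0.4105
−0.20·log₂(0.20) = 0.4644
Sum ≈ 2.6589 → 2.659 bits.

2.659 bits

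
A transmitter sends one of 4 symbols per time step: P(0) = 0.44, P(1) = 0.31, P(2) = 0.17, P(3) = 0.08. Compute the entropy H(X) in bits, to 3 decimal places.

1.771 bits

H = −Σ pᵢ log₂ pᵢ.
−0.44·log₂(0.44) = 0.5211
−0.31·log₂(0.31) = 0.5238
−0.17·log₂(0.17) = 0.4346
−0.08·log₂(0.08) = 0.2915
Sum ≈ 1.7710 → 1.771 bits.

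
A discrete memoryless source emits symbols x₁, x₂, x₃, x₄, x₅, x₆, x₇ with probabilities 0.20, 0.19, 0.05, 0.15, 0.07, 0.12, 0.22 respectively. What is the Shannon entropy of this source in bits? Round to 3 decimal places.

2.662 bits

H = −Σ pᵢ log₂ pᵢ.
−0.20·log₂(0.20) = 0.4644
−0.19·log₂(0.19) = 0.4552
−0.05·log₂(0.05) = 0.2161
−0.15·log₂(0.15) = 0.4105
−0.07·log₂(0.07) = 0.2686
−0.12·log₂(0.12) = 0.3671
−0.22·log₂(0.22) = 0.4806
Sum ≈ 2.6624 → 2.662 bits.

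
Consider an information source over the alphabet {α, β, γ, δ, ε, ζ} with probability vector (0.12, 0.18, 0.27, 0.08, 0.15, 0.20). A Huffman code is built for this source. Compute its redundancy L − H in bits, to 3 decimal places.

Entropy H = −Σ p log₂ p ≈ 2.4888 bits.
Huffman merges: 2/25+3/25→1/5; 3/20+9/50→33/100; 1/5+1/5→2/5; 27/100+33/100→3/5; 2/5+3/5→1. L = 253/100 ≈ 2.5300.
L − H = 2.5300 − 2.4888 = 0.041 bits.

0.041 bits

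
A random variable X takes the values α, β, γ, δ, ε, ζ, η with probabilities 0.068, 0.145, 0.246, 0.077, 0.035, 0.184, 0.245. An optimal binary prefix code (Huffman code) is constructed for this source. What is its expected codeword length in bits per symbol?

Repeatedly combine the two least-probable nodes; the expected code length is the sum of the merged weights.
merge 7/200 + 17/250 → 103/1000
merge 77/1000 + 103/1000 → 9/50
merge 29/200 + 9/50 → 13/40
merge 23/125 + 49/200 → 429/1000
merge 123/500 + 13/40 → 571/1000
merge 429/1000 + 571/1000 → 1
L = 103/1000 + 9/50 + 13/40 + 429/1000 + 571/1000 + 1 = 326/125 = 2.608 bits/symbol.

2.608 bits/symbol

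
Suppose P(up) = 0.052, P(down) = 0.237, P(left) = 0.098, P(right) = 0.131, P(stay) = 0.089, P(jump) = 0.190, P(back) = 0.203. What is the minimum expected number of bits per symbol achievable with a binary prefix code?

2.701 bits/symbol

Repeatedly combine the two least-probable nodes; the expected code length is the sum of the merged weights.
merge 13/250 + 89/1000 → 141/1000
merge 49/500 + 131/1000 → 229/1000
merge 141/1000 + 19/100 → 331/1000
merge 203/1000 + 229/1000 → 54/125
merge 237/1000 + 331/1000 → 71/125
merge 54/125 + 71/125 → 1
L = 141/1000 + 229/1000 + 331/1000 + 54/125 + 71/125 + 1 = 2701/1000 = 2.701 bits/symbol.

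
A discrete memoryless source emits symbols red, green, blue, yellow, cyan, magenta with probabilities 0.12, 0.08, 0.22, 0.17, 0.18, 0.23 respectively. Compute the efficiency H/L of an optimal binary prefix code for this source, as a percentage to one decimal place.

Entropy H = −Σ p log₂ p ≈ 2.5067 bits.
Huffman merges: 2/25+3/25→1/5; 17/100+9/50→7/20; 1/5+11/50→21/50; 23/100+7/20→29/50; 21/50+29/50→1. L = 51/20 ≈ 2.5500.
Efficiency = H/L = 2.5067/2.5500 = 98.3%.

98.3%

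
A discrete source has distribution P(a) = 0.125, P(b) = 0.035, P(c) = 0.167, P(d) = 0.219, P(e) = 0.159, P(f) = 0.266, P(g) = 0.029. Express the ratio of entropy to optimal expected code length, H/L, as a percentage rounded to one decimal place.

Entropy H = −Σ p log₂ p ≈ 2.5334 bits.
Huffman merges: 29/1000+7/200→8/125; 8/125+1/8→189/1000; 159/1000+167/1000→163/500; 189/1000+219/1000→51/125; 133/500+163/500→74/125; 51/125+74/125→1. L = 2579/1000 ≈ 2.5790.
Efficiency = H/L = 2.5334/2.5790 = 98.2%.

98.2%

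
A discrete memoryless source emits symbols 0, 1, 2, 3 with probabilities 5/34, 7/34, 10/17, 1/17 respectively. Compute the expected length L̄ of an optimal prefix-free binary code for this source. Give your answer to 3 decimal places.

Repeatedly combine the two least-probable nodes; the expected code length is the sum of the merged weights.
merge 1/17 + 5/34 → 7/34
merge 7/34 + 7/34 → 7/17
merge 7/17 + 10/17 → 1
L = 7/34 + 7/17 + 1 = 55/34 ≈ 1.618 bits/symbol.

1.618 bits/symbol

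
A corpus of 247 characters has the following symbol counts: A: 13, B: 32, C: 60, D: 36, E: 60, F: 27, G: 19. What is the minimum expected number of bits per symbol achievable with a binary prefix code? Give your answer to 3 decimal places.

Probabilities are the counts divided by 247.
Repeatedly combine the two least-probable nodes; the expected code length is the sum of the merged weights.
merge 1/19 + 1/13 → 32/247
merge 27/247 + 32/247 → 59/247
merge 32/247 + 36/247 → 68/247
merge 59/247 + 60/247 → 119/247
merge 60/247 + 68/247 → 128/247
merge 119/247 + 128/247 → 1
L = 32/247 + 59/247 + 68/247 + 119/247 + 128/247 + 1 = 653/247 ≈ 2.644 bits/symbol.

2.644 bits/symbol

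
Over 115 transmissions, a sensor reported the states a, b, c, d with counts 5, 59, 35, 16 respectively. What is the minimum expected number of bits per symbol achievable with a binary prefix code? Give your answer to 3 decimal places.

1.670 bits/symbol

Probabilities are the counts divided by 115.
Repeatedly combine the two least-probable nodes; the expected code length is the sum of the merged weights.
merge 1/23 + 16/115 → 21/115
merge 21/115 + 7/23 → 56/115
merge 56/115 + 59/115 → 1
L = 21/115 + 56/115 + 1 = 192/115 ≈ 1.670 bits/symbol.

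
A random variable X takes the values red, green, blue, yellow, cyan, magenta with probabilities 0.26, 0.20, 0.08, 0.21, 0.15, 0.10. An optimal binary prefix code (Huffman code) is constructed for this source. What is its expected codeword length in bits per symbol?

2.51 bits/symbol

Repeatedly combine the two least-probable nodes; the expected code length is the sum of the merged weights.
merge 2/25 + 1/10 → 9/50
merge 3/20 + 9/50 → 33/100
merge 1/5 + 21/100 → 41/100
merge 13/50 + 33/100 → 59/100
merge 41/100 + 59/100 → 1
L = 9/50 + 33/100 + 41/100 + 59/100 + 1 = 251/100 = 2.51 bits/symbol.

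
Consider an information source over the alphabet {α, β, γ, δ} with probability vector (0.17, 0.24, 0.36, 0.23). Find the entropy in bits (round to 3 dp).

H = −Σ pᵢ log₂ pᵢ.
−0.17·log₂(0.17) = 0.4346
−0.24·log₂(0.24) = 0.4941
−0.36·log₂(0.36) = 0.5306
−0.23·log₂(0.23) = 0.4877
Sum ≈ 1.9470 → 1.947 bits.

1.947 bits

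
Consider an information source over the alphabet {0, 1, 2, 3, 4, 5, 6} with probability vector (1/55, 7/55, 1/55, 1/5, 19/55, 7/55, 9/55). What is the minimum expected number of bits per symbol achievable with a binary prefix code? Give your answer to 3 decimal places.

2.491 bits/symbol

Repeatedly combine the two least-probable nodes; the expected code length is the sum of the merged weights.
merge 1/55 + 1/55 → 2/55
merge 2/55 + 7/55 → 9/55
merge 7/55 + 9/55 → 16/55
merge 9/55 + 1/5 → 4/11
merge 16/55 + 19/55 → 7/11
merge 4/11 + 7/11 → 1
L = 2/55 + 9/55 + 16/55 + 4/11 + 7/11 + 1 = 137/55 ≈ 2.491 bits/symbol.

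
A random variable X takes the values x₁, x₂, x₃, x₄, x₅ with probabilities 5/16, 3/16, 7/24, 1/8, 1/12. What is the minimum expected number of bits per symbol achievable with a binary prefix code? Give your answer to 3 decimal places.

2.208 bits/symbol

Repeatedly combine the two least-probable nodes; the expected code length is the sum of the merged weights.
merge 1/12 + 1/8 → 5/24
merge 3/16 + 5/24 → 19/48
merge 7/24 + 5/16 → 29/48
merge 19/48 + 29/48 → 1
L = 5/24 + 19/48 + 29/48 + 1 = 53/24 ≈ 2.208 bits/symbol.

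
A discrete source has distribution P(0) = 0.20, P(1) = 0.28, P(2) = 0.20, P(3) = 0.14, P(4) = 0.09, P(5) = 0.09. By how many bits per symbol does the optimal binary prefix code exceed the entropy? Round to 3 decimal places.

0.035 bits

Entropy H = −Σ p log₂ p ≈ 2.4654 bits.
Huffman merges: 9/100+9/100→9/50; 7/50+9/50→8/25; 1/5+1/5→2/5; 7/25+8/25→3/5; 2/5+3/5→1. L = 5/2 ≈ 2.5000.
L − H = 2.5000 − 2.4654 = 0.035 bits.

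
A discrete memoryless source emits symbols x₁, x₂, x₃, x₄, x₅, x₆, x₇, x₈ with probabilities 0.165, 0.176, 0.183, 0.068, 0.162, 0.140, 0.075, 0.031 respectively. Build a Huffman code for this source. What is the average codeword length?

Repeatedly combine the two least-probable nodes; the expected code length is the sum of the merged weights.
merge 31/1000 + 17/250 → 99/1000
merge 3/40 + 99/1000 → 87/500
merge 7/50 + 81/500 → 151/500
merge 33/200 + 87/500 → 339/1000
merge 22/125 + 183/1000 → 359/1000
merge 151/500 + 339/1000 → 641/1000
merge 359/1000 + 641/1000 → 1
L = 99/1000 + 87/500 + 151/500 + 339/1000 + 359/1000 + 641/1000 + 1 = 1457/500 = 2.914 bits/symbol.

2.914 bits/symbol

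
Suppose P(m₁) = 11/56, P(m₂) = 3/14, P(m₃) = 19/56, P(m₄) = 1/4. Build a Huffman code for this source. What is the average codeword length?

2 bits/symbol

Repeatedly combine the two least-probable nodes; the expected code length is the sum of the merged weights.
merge 11/56 + 3/14 → 23/56
merge 1/4 + 19/56 → 33/56
merge 23/56 + 33/56 → 1
L = 23/56 + 33/56 + 1 = 2 bits/symbol.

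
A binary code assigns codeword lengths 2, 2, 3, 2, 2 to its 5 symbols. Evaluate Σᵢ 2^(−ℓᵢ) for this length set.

1.125

With common denominator 2^3 = 8: Σ 2^(−ℓᵢ) = 2/8 + 2/8 + 1/8 + 2/8 + 2/8 = 9/8 = 1.125.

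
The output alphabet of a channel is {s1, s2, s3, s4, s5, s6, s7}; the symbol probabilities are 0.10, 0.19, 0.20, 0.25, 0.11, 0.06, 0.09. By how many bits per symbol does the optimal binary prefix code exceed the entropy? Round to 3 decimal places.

0.042 bits

Entropy H = −Σ p log₂ p ≈ 2.6583 bits.
Huffman merges: 3/50+9/100→3/20; 1/10+11/100→21/100; 3/20+19/100→17/50; 1/5+21/100→41/100; 1/4+17/50→59/100; 41/100+59/100→1. L = 27/10 ≈ 2.7000.
L − H = 2.7000 − 2.6583 = 0.042 bits.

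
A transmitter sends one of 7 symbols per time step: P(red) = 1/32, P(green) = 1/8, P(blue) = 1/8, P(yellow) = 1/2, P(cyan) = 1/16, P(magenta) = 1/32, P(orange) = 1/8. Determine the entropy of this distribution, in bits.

2.1875 bits

Each probability is a power of 1/2, so log₂(1/p) is an integer.
H = Σ p·log₂(1/p) = 1/32·5 + 1/8·3 + 1/8·3 + 1/2·1 + 1/16·4 + 1/32·5 + 1/8·3 = 2.1875 bits.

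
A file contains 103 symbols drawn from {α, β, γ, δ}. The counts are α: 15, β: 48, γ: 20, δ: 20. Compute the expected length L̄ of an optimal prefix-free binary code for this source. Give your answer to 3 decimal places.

1.874 bits/symbol

Probabilities are the counts divided by 103.
Repeatedly combine the two least-probable nodes; the expected code length is the sum of the merged weights.
merge 15/103 + 20/103 → 35/103
merge 20/103 + 35/103 → 55/103
merge 48/103 + 55/103 → 1
L = 35/103 + 55/103 + 1 = 193/103 ≈ 1.874 bits/symbol.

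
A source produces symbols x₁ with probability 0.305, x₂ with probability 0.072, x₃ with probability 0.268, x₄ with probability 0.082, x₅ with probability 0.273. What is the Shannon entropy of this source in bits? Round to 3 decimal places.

2.112 bits

H = −Σ pᵢ log₂ pᵢ.
−0.305·log₂(0.305) = 0.5225
−0.072·log₂(0.072) = 0.2733
−0.268·log₂(0.268) = 0.5091
−0.082·log₂(0.082) = 0.2959
−0.273·log₂(0.273) = 0.5113
Sum ≈ 2.1121 → 2.112 bits.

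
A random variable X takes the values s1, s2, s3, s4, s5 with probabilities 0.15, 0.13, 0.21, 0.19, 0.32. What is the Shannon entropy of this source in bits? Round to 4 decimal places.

H = −Σ pᵢ log₂ pᵢ.
−0.15·log₂(0.15) = 0.4105
−0.13·log₂(0.13) = 0.3826
−0.21·log₂(0.21) = 0.4728
−0.19·log₂(0.19) = 0.4552
−0.32·log₂(0.32) = 0.5260
Sum ≈ 2.2473 → 2.2473 bits.

2.2473 bits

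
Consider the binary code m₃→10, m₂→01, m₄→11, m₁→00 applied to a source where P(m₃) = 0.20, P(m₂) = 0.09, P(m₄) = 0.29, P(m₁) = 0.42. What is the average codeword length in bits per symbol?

2 bits/symbol

L̄ = Σ pᵢ·ℓᵢ = 0.20·2 + 0.09·2 + 0.29·2 + 0.42·2 = 2 bits/symbol.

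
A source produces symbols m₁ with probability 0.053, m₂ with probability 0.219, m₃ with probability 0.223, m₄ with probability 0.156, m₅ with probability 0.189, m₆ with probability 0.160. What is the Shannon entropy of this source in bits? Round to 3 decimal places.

H = −Σ pᵢ log₂ pᵢ.
−0.053·log₂(0.053) = 0.2246
−0.219·log₂(0.219) = 0.4798
−0.223·log₂(0.223) = 0.4828
−0.156·log₂(0.156) = 0.4181
−0.189·log₂(0.189) = 0.4543
−0.160·log₂(0.160) = 0.4230
Sum ≈ 2.4826 → 2.483 bits.

2.483 bits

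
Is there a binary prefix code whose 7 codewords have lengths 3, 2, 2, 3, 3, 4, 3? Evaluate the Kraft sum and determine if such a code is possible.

With common denominator 2^4 = 16: Σ 2^(−ℓᵢ) = 2/16 + 4/16 + 4/16 + 2/16 + 2/16 + 1/16 + 2/16 = 17/16 = 1.0625.
Kraft's inequality requires Σ ≤ 1; here Σ = 1.0625 > 1, so no such prefix code exists.

1.0625; no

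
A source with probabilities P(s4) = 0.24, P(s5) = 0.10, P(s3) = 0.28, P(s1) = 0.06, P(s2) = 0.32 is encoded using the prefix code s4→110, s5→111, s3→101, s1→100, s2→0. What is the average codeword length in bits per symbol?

L̄ = Σ pᵢ·ℓᵢ = 0.24·3 + 0.10·3 + 0.28·3 + 0.06·3 + 0.32·1 = 2.36 bits/symbol.

2.36 bits/symbol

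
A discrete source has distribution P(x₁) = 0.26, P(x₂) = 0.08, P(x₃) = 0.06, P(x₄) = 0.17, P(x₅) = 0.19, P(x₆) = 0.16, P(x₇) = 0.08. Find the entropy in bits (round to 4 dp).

H = −Σ pᵢ log₂ pᵢ.
−0.26·log₂(0.26) = 0.5053
−0.08·log₂(0.08) = 0.2915
−0.06·log₂(0.06) = 0.2435
−0.17·log₂(0.17) = 0.4346
−0.19·log₂(0.19) = 0.4552
−0.16·log₂(0.16) = 0.4230
−0.08·log₂(0.08) = 0.2915
Sum ≈ 2.6447 → 2.6447 bits.

2.6447 bits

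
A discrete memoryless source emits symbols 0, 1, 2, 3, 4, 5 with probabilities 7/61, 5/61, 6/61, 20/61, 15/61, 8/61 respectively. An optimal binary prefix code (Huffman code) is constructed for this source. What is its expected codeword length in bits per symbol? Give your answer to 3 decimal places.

2.426 bits/symbol

Repeatedly combine the two least-probable nodes; the expected code length is the sum of the merged weights.
merge 5/61 + 6/61 → 11/61
merge 7/61 + 8/61 → 15/61
merge 11/61 + 15/61 → 26/61
merge 15/61 + 20/61 → 35/61
merge 26/61 + 35/61 → 1
L = 11/61 + 15/61 + 26/61 + 35/61 + 1 = 148/61 ≈ 2.426 bits/symbol.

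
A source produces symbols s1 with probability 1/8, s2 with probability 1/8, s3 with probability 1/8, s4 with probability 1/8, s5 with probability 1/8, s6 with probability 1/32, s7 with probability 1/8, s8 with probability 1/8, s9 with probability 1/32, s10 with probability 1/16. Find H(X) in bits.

3.1875 bits

Each probability is a power of 1/2, so log₂(1/p) is an integer.
H = Σ p·log₂(1/p) = 1/8·3 + 1/8·3 + 1/8·3 + 1/8·3 + 1/8·3 + 1/32·5 + 1/8·3 + 1/8·3 + 1/32·5 + 1/16·4 = 3.1875 bits.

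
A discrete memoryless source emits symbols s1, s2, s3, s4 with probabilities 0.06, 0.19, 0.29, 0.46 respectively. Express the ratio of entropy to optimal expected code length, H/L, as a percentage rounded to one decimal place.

Entropy H = −Σ p log₂ p ≈ 1.7320 bits.
Huffman merges: 3/50+19/100→1/4; 1/4+29/100→27/50; 23/50+27/50→1. L = 179/100 ≈ 1.7900.
Efficiency = H/L = 1.7320/1.7900 = 96.8%.

96.8%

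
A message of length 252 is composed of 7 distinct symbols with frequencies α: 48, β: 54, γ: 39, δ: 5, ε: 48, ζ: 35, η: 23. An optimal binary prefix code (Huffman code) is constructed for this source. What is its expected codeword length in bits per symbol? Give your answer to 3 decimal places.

2.706 bits/symbol

Probabilities are the counts divided by 252.
Repeatedly combine the two least-probable nodes; the expected code length is the sum of the merged weights.
merge 5/252 + 23/252 → 1/9
merge 1/9 + 5/36 → 1/4
merge 13/84 + 4/21 → 29/84
merge 4/21 + 3/14 → 17/42
merge 1/4 + 29/84 → 25/42
merge 17/42 + 25/42 → 1
L = 1/9 + 1/4 + 29/84 + 17/42 + 25/42 + 1 = 341/126 ≈ 2.706 bits/symbol.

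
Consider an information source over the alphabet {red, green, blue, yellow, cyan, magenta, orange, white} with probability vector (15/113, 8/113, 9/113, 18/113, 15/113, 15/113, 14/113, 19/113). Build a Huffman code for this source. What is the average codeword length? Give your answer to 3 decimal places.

Repeatedly combine the two least-probable nodes; the expected code length is the sum of the merged weights.
merge 8/113 + 9/113 → 17/113
merge 14/113 + 15/113 → 29/113
merge 15/113 + 15/113 → 30/113
merge 17/113 + 18/113 → 35/113
merge 19/113 + 29/113 → 48/113
merge 30/113 + 35/113 → 65/113
merge 48/113 + 65/113 → 1
L = 17/113 + 29/113 + 30/113 + 35/113 + 48/113 + 65/113 + 1 = 337/113 ≈ 2.982 bits/symbol.

2.982 bits/symbol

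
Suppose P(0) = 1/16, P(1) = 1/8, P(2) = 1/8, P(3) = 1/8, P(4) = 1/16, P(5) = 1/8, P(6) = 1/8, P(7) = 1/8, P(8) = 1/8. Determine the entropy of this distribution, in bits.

Each probability is a power of 1/2, so log₂(1/p) is an integer.
H = Σ p·log₂(1/p) = 1/16·4 + 1/8·3 + 1/8·3 + 1/8·3 + 1/16·4 + 1/8·3 + 1/8·3 + 1/8·3 + 1/8·3 = 3.125 bits.

3.125 bits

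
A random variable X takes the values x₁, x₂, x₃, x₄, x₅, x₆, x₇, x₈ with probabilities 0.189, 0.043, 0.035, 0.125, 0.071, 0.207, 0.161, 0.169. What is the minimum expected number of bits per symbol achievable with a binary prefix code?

Repeatedly combine the two least-probable nodes; the expected code length is the sum of the merged weights.
merge 7/200 + 43/1000 → 39/500
merge 71/1000 + 39/500 → 149/1000
merge 1/8 + 149/1000 → 137/500
merge 161/1000 + 169/1000 → 33/100
merge 189/1000 + 207/1000 → 99/250
merge 137/500 + 33/100 → 151/250
merge 99/250 + 151/250 → 1
L = 39/500 + 149/1000 + 137/500 + 33/100 + 99/250 + 151/250 + 1 = 2831/1000 = 2.831 bits/symbol.

2.831 bits/symbol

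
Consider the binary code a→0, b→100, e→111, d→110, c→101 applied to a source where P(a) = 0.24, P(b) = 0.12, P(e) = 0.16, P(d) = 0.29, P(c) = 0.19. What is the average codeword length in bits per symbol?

2.52 bits/symbol

L̄ = Σ pᵢ·ℓᵢ = 0.24·1 + 0.12·3 + 0.16·3 + 0.29·3 + 0.19·3 = 2.52 bits/symbol.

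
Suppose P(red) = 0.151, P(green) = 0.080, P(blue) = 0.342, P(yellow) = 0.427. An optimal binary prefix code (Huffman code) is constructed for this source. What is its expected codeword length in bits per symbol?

Repeatedly combine the two least-probable nodes; the expected code length is the sum of the merged weights.
merge 2/25 + 151/1000 → 231/1000
merge 231/1000 + 171/500 → 573/1000
merge 427/1000 + 573/1000 → 1
L = 231/1000 + 573/1000 + 1 = 451/250 = 1.804 bits/symbol.

1.804 bits/symbol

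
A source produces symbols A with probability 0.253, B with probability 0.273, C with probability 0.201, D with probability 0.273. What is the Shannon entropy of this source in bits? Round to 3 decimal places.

1.990 bits

H = −Σ pᵢ log₂ pᵢ.
−0.253·log₂(0.253) = 0.5016
−0.273·log₂(0.273) = 0.5113
−0.201·log₂(0.201) = 0.4653
−0.273·log₂(0.273) = 0.5113
Sum ≈ 1.9896 → 1.990 bits.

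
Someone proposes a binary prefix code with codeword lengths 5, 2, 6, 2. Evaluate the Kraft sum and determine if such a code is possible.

With common denominator 2^6 = 64: Σ 2^(−ℓᵢ) = 2/64 + 16/64 + 1/64 + 16/64 = 35/64 = 0.546875.
Kraft's inequality requires Σ ≤ 1; here Σ = 0.546875 ≤ 1, so such a prefix code exists.

0.546875; yes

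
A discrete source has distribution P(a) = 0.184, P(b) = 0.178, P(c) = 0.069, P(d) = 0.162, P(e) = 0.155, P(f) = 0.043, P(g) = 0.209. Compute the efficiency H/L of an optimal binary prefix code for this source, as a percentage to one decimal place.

Entropy H = −Σ p log₂ p ≈ 2.6683 bits.
Huffman merges: 43/1000+69/1000→14/125; 14/125+31/200→267/1000; 81/500+89/500→17/50; 23/125+209/1000→393/1000; 267/1000+17/50→607/1000; 393/1000+607/1000→1. L = 2719/1000 ≈ 2.7190.
Efficiency = H/L = 2.6683/2.7190 = 98.1%.

98.1%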